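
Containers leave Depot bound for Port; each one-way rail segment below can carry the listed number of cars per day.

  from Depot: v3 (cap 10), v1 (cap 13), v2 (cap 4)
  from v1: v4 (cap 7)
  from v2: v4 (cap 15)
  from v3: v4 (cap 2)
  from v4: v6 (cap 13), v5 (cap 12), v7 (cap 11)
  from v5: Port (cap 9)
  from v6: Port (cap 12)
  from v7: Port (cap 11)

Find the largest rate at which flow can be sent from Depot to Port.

Augment Depot→v1→v4→v5→Port: bottleneck 7, flow now 7.
Augment Depot→v2→v4→v5→Port: bottleneck 2, flow now 9.
Augment Depot→v2→v4→v6→Port: bottleneck 2, flow now 11.
Augment Depot→v3→v4→v6→Port: bottleneck 2, flow now 13.
No augmenting path remains; maximum flow = 13.
In the residual graph, reachable from Depot: {Depot, v1, v3}.
Min-cut edges: Depot→v2 (4), v1→v4 (7), v3→v4 (2); capacity 4 + 7 + 2 = 13.
This cut is saturated, so no flow can exceed 13.

13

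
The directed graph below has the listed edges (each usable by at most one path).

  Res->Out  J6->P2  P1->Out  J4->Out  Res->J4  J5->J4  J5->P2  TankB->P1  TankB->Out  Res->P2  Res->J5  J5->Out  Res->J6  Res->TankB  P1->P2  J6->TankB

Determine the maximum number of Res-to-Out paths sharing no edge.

Assign every edge capacity 1; by Menger, the answer equals the max flow.
Path Res→Out (+1); total 1.
Path Res→J5→Out (+1); total 2.
Path Res→TankB→Out (+1); total 3.
Path Res→J4→Out (+1); total 4.
Path Res→J6→TankB→P1→Out (+1); total 5.
No residual Res→Out path; max flow = 5.
Certifying cut of size 5: {Res→J4, Res→J5, Res→J6, Res→Out, Res→TankB}.

5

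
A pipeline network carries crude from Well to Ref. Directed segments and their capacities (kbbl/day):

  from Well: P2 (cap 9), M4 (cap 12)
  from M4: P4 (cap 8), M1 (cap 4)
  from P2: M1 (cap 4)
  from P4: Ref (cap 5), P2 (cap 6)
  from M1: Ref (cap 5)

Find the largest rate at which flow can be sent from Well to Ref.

Augment Well→M4→P4→Ref: bottleneck 5, flow now 5.
Augment Well→M4→M1→Ref: bottleneck 4, flow now 9.
Augment Well→P2→M1→Ref: bottleneck 1, flow now 10.
No augmenting path remains; maximum flow = 10.
In the residual graph, reachable from Well: {Well, M4, P2, P4, M1}.
Min-cut edges: P4→Ref (5), M1→Ref (5); capacity 5 + 5 = 10.
This cut is saturated, so no flow can exceed 10.

10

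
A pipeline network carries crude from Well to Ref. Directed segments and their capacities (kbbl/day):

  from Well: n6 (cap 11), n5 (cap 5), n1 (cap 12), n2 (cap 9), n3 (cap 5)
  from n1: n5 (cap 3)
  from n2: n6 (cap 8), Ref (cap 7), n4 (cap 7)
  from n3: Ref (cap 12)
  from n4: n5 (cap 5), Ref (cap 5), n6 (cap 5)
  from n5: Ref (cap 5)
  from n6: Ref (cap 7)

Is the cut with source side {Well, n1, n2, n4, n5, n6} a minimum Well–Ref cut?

Given cut capacity: 5 + 7 + 5 + 5 + 7 = 29.
Augment Well→n2→Ref: bottleneck 7, flow now 7.
Augment Well→n3→Ref: bottleneck 5, flow now 12.
Augment Well→n5→Ref: bottleneck 5, flow now 17.
Augment Well→n6→Ref: bottleneck 7, flow now 24.
Augment Well→n2→n4→Ref: bottleneck 2, flow now 26.
No augmenting path remains; maximum flow = 26.
In the residual graph, reachable from Well: {Well, n1, n5, n6}.
Min-cut edges: Well→n2 (9), Well→n3 (5), n5→Ref (5), n6→Ref (7); capacity 9 + 5 + 5 + 7 = 26.
Cut capacity 29 exceeds the max flow 26, so it is not minimum.

No — its capacity is 29, but the minimum cut has capacity 26.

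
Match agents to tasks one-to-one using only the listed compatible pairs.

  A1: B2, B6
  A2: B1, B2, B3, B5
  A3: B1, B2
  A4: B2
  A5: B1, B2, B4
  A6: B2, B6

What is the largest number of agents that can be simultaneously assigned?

Unit-capacity flow: source→left, listed edges, right→sink; max matching = max flow.
Augmenting path A1→B2 (+1); matched 1.
Augmenting path A2→B1 (+1); matched 2.
Augmenting path A5→B4 (+1); matched 3.
Augmenting path A6→B6 (+1); matched 4.
Augmenting path A3→B1→A2→B3 (+1); matched 5.
No augmenting path remains; maximum matching = 5.
König certificate: {A2, A3, A5, B2, B6} is a vertex cover of size 5 (every listed pair touches it), so no matching can be larger.

5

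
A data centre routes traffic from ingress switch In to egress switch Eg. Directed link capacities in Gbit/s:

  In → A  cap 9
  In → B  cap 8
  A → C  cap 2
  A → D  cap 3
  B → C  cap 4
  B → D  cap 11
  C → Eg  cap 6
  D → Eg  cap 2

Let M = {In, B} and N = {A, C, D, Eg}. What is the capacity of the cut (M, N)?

24

Edges leaving {In, B}: In→A (9), B→C (4), B→D (11).
Cut capacity = 9 + 4 + 11 = 24.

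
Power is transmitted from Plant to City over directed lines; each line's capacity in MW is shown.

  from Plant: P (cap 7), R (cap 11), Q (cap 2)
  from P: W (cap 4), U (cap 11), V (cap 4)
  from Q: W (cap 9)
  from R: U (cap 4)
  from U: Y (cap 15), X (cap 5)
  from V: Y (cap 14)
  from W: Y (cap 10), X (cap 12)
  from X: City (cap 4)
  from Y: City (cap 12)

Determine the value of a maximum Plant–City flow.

Augment Plant→P→U→X→City: bottleneck 4, flow now 4.
Augment Plant→P→U→Y→City: bottleneck 3, flow now 7.
Augment Plant→Q→W→Y→City: bottleneck 2, flow now 9.
Augment Plant→R→U→Y→City: bottleneck 4, flow now 13.
No augmenting path remains; maximum flow = 13.
In the residual graph, reachable from Plant: {Plant, R}.
Min-cut edges: Plant→P (7), Plant→Q (2), R→U (4); capacity 7 + 2 + 4 = 13.
This cut is saturated, so no flow can exceed 13.

13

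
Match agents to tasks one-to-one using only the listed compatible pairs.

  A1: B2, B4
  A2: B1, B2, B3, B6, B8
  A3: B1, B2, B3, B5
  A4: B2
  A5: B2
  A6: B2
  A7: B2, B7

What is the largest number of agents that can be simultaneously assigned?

Unit-capacity flow: source→left, listed edges, right→sink; max matching = max flow.
Augmenting path A1→B2 (+1); matched 1.
Augmenting path A2→B1 (+1); matched 2.
Augmenting path A3→B3 (+1); matched 3.
Augmenting path A7→B7 (+1); matched 4.
Augmenting path A4→B2→A1→B4 (+1); matched 5.
No augmenting path remains; maximum matching = 5.
König certificate: {A1, A2, A3, A7, B2} is a vertex cover of size 5 (every listed pair touches it), so no matching can be larger.

5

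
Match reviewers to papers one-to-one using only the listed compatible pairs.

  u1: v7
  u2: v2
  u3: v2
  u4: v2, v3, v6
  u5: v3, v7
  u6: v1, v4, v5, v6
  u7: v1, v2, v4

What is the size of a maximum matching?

6

Unit-capacity flow: source→left, listed edges, right→sink; max matching = max flow.
Augmenting path u1→v7 (+1); matched 1.
Augmenting path u2→v2 (+1); matched 2.
Augmenting path u4→v3 (+1); matched 3.
Augmenting path u6→v1 (+1); matched 4.
Augmenting path u7→v4 (+1); matched 5.
Augmenting path u5→v3→u4→v6 (+1); matched 6.
No augmenting path remains; maximum matching = 6.
König certificate: {u1, u4, u5, u6, u7, v2} is a vertex cover of size 6 (every listed pair touches it), so no matching can be larger.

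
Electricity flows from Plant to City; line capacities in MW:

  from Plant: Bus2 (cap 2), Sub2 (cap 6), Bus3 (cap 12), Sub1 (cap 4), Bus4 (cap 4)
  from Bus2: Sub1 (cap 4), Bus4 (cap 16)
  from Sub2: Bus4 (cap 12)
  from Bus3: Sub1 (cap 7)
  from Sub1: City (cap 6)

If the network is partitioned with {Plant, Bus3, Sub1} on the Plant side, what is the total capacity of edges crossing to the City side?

18

Edges leaving {Plant, Bus3, Sub1}: Plant→Bus2 (2), Plant→Sub2 (6), Plant→Bus4 (4), Sub1→City (6).
Cut capacity = 2 + 6 + 4 + 6 = 18.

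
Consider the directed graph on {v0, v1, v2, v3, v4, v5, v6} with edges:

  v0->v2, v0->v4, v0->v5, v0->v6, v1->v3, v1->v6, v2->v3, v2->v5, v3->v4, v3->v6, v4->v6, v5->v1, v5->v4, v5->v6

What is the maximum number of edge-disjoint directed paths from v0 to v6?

4

Assign every edge capacity 1; by Menger, the answer equals the max flow.
Path v0→v6 (+1); total 1.
Path v0→v4→v6 (+1); total 2.
Path v0→v5→v6 (+1); total 3.
Path v0→v2→v3→v6 (+1); total 4.
No residual v0→v6 path; max flow = 4.
Certifying cut of size 4: {v0→v2, v0→v4, v0→v5, v0→v6}.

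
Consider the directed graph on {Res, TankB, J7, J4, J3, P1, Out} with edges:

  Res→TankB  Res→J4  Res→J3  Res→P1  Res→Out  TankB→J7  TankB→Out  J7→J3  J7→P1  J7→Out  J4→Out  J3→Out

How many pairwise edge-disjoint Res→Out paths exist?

Assign every edge capacity 1; by Menger, the answer equals the max flow.
Path Res→Out (+1); total 1.
Path Res→TankB→Out (+1); total 2.
Path Res→J4→Out (+1); total 3.
Path Res→J3→Out (+1); total 4.
No residual Res→Out path; max flow = 4.
Certifying cut of size 4: {Res→J3, Res→J4, Res→Out, Res→TankB}.

4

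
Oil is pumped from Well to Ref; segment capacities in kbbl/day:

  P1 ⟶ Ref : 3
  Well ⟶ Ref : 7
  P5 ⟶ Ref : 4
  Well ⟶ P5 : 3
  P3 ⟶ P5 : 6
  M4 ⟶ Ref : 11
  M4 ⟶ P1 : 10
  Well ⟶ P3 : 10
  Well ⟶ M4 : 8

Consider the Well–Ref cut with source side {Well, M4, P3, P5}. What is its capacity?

32

Edges leaving {Well, M4, P3, P5}: Well→Ref (7), M4→P1 (10), M4→Ref (11), P5→Ref (4).
Cut capacity = 7 + 10 + 11 + 4 = 32.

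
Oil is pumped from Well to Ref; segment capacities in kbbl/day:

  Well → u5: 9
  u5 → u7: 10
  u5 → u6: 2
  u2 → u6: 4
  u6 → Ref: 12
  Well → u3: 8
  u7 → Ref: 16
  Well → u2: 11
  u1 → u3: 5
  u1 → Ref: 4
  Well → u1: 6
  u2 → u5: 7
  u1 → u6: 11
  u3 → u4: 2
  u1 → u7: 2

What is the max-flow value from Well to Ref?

Augment Well→u1→Ref: bottleneck 4, flow now 4.
Augment Well→u1→u6→Ref: bottleneck 2, flow now 6.
Augment Well→u2→u6→Ref: bottleneck 4, flow now 10.
Augment Well→u5→u6→Ref: bottleneck 2, flow now 12.
Augment Well→u5→u7→Ref: bottleneck 7, flow now 19.
Augment Well→u2→u5→u7→Ref: bottleneck 3, flow now 22.
No augmenting path remains; maximum flow = 22.
In the residual graph, reachable from Well: {Well, u2, u3, u4, u5}.
Min-cut edges: Well→u1 (6), u2→u6 (4), u5→u6 (2), u5→u7 (10); capacity 6 + 4 + 2 + 10 = 22.
This cut is saturated, so no flow can exceed 22.

22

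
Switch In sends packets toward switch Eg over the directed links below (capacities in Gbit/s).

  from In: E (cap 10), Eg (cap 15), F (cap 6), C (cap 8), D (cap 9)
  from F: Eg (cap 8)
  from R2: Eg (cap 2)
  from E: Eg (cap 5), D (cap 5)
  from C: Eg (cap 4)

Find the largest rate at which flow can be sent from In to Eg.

Augment In→Eg: bottleneck 15, flow now 15.
Augment In→F→Eg: bottleneck 6, flow now 21.
Augment In→E→Eg: bottleneck 5, flow now 26.
Augment In→C→Eg: bottleneck 4, flow now 30.
No augmenting path remains; maximum flow = 30.
In the residual graph, reachable from In: {In, E, C, D}.
Min-cut edges: In→F (6), In→Eg (15), E→Eg (5), C→Eg (4); capacity 6 + 15 + 5 + 4 = 30.
This cut is saturated, so no flow can exceed 30.

30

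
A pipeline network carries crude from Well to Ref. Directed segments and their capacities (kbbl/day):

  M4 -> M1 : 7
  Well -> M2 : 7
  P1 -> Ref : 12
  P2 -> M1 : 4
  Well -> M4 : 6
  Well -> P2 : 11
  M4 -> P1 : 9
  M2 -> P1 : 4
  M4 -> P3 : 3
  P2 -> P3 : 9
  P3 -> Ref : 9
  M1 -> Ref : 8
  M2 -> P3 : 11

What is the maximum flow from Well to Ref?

23

Augment Well→M4→P1→Ref: bottleneck 6, flow now 6.
Augment Well→P2→P3→Ref: bottleneck 9, flow now 15.
Augment Well→P2→M1→Ref: bottleneck 2, flow now 17.
Augment Well→M2→P1→Ref: bottleneck 4, flow now 21.
Augment Well→M2→P3→P2→M1→Ref: bottleneck 2, flow now 23. (uses reverse residual edge)
No augmenting path remains; maximum flow = 23.
In the residual graph, reachable from Well: {Well, P2, M2, P3}.
Min-cut edges: Well→M4 (6), P2→M1 (4), M2→P1 (4), P3→Ref (9); capacity 6 + 4 + 4 + 9 = 23.
This cut is saturated, so no flow can exceed 23.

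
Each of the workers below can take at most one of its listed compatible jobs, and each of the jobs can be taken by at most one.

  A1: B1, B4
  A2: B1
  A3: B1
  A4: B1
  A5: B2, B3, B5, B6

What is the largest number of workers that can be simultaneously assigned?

3

Unit-capacity flow: source→left, listed edges, right→sink; max matching = max flow.
Augmenting path A1→B1 (+1); matched 1.
Augmenting path A5→B2 (+1); matched 2.
Augmenting path A2→B1→A1→B4 (+1); matched 3.
No augmenting path remains; maximum matching = 3.
König certificate: {A1, A5, B1} is a vertex cover of size 3 (every listed pair touches it), so no matching can be larger.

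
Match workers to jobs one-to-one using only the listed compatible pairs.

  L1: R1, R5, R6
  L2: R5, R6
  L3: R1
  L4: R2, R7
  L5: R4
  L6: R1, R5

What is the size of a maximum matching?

Unit-capacity flow: source→left, listed edges, right→sink; max matching = max flow.
Augmenting path L1→R1 (+1); matched 1.
Augmenting path L2→R5 (+1); matched 2.
Augmenting path L4→R2 (+1); matched 3.
Augmenting path L5→R4 (+1); matched 4.
Augmenting path L3→R1→L1→R6 (+1); matched 5.
No augmenting path remains; maximum matching = 5.
König certificate: {L4, L5, R1, R5, R6} is a vertex cover of size 5 (every listed pair touches it), so no matching can be larger.

5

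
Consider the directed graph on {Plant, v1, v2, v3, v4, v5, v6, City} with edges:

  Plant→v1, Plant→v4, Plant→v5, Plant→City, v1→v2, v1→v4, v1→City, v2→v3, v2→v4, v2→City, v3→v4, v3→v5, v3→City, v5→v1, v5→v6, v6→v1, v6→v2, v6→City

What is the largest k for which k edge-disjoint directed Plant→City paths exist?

Assign every edge capacity 1; by Menger, the answer equals the max flow.
Path Plant→City (+1); total 1.
Path Plant→v1→City (+1); total 2.
Path Plant→v5→v6→City (+1); total 3.
No residual Plant→City path; max flow = 3.
Certifying cut of size 3: {Plant→City, Plant→v1, Plant→v5}.

3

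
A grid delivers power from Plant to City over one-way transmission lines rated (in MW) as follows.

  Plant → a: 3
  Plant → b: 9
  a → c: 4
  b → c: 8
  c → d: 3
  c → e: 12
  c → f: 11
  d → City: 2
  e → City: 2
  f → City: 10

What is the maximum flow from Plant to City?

11

Augment Plant→a→c→d→City: bottleneck 2, flow now 2.
Augment Plant→a→c→e→City: bottleneck 1, flow now 3.
Augment Plant→b→c→e→City: bottleneck 1, flow now 4.
Augment Plant→b→c→f→City: bottleneck 7, flow now 11.
No augmenting path remains; maximum flow = 11.
In the residual graph, reachable from Plant: {Plant, b}.
Min-cut edges: Plant→a (3), b→c (8); capacity 3 + 8 = 11.
This cut is saturated, so no flow can exceed 11.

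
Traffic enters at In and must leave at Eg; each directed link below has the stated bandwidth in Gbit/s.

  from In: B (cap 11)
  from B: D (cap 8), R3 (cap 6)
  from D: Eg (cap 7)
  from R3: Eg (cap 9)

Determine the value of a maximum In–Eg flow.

Augment In→B→D→Eg: bottleneck 7, flow now 7.
Augment In→B→R3→Eg: bottleneck 4, flow now 11.
No augmenting path remains; maximum flow = 11.
In the residual graph, reachable from In: {In}.
Min-cut edges: In→B (11); capacity 11 = 11.
This cut is saturated, so no flow can exceed 11.

11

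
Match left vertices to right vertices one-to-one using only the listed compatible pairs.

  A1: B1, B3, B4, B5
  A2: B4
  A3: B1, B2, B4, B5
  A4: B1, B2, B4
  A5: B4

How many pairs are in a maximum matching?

4

Unit-capacity flow: source→left, listed edges, right→sink; max matching = max flow.
Augmenting path A1→B1 (+1); matched 1.
Augmenting path A2→B4 (+1); matched 2.
Augmenting path A3→B2 (+1); matched 3.
Augmenting path A4→B1→A1→B3 (+1); matched 4.
No augmenting path remains; maximum matching = 4.
König certificate: {A1, A3, A4, B4} is a vertex cover of size 4 (every listed pair touches it), so no matching can be larger.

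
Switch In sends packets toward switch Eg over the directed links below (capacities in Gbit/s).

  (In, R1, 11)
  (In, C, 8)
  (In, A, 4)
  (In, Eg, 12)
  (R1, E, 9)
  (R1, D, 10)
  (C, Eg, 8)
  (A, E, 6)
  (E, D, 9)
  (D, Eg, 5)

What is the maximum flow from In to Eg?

Augment In→Eg: bottleneck 12, flow now 12.
Augment In→C→Eg: bottleneck 8, flow now 20.
Augment In→R1→D→Eg: bottleneck 5, flow now 25.
No augmenting path remains; maximum flow = 25.
In the residual graph, reachable from In: {In, R1, A, E, D}.
Min-cut edges: In→C (8), In→Eg (12), D→Eg (5); capacity 8 + 12 + 5 = 25.
This cut is saturated, so no flow can exceed 25.

25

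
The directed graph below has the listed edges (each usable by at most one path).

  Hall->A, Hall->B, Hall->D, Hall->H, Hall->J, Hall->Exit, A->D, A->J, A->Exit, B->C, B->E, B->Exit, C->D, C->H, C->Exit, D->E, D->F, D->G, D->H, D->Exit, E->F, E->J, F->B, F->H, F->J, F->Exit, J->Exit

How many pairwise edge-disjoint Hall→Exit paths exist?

5

Assign every edge capacity 1; by Menger, the answer equals the max flow.
Path Hall→Exit (+1); total 1.
Path Hall→A→Exit (+1); total 2.
Path Hall→B→Exit (+1); total 3.
Path Hall→D→Exit (+1); total 4.
Path Hall→J→Exit (+1); total 5.
No residual Hall→Exit path; max flow = 5.
Certifying cut of size 5: {Hall→A, Hall→B, Hall→D, Hall→Exit, Hall→J}.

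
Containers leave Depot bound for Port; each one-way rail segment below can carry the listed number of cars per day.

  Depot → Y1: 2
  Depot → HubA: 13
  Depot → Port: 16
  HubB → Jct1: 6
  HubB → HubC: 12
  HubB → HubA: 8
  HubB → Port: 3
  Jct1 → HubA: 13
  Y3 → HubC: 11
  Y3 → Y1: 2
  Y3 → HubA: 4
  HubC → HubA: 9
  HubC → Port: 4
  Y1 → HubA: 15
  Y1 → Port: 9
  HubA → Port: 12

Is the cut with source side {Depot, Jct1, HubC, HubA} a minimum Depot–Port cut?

No — its capacity is 34, but the minimum cut has capacity 30.

Given cut capacity: 2 + 16 + 4 + 12 = 34.
Augment Depot→Port: bottleneck 16, flow now 16.
Augment Depot→Y1→Port: bottleneck 2, flow now 18.
Augment Depot→HubA→Port: bottleneck 12, flow now 30.
No augmenting path remains; maximum flow = 30.
In the residual graph, reachable from Depot: {Depot, HubA}.
Min-cut edges: Depot→Y1 (2), Depot→Port (16), HubA→Port (12); capacity 2 + 16 + 12 = 30.
Cut capacity 34 exceeds the max flow 30, so it is not minimum.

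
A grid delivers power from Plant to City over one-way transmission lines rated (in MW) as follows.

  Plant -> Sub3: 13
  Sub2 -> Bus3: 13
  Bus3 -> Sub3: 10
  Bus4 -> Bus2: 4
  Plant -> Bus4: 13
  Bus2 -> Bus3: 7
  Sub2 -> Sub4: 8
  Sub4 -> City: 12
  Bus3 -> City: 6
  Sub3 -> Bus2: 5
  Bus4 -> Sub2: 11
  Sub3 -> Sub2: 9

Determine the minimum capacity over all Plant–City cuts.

14

Augment Plant→Bus4→Sub2→Sub4→City: bottleneck 8, flow now 8.
Augment Plant→Bus4→Sub2→Bus3→City: bottleneck 3, flow now 11.
Augment Plant→Bus4→Bus2→Bus3→City: bottleneck 2, flow now 13.
Augment Plant→Sub3→Sub2→Bus3→City: bottleneck 1, flow now 14.
No augmenting path remains; maximum flow = 14.
By max-flow min-cut, the minimum cut capacity equals the max flow.
In the residual graph, reachable from Plant: {Plant, Bus4, Sub3, Sub2, Bus2, Bus3}.
Min-cut edges: Sub2→Sub4 (8), Bus3→City (6); capacity 8 + 6 = 14.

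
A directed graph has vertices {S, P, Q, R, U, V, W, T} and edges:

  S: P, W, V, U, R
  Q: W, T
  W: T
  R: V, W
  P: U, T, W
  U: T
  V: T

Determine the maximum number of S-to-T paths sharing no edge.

4

Assign every edge capacity 1; by Menger, the answer equals the max flow.
Path S→P→T (+1); total 1.
Path S→U→T (+1); total 2.
Path S→V→T (+1); total 3.
Path S→W→T (+1); total 4.
No residual S→T path; max flow = 4.
Certifying cut of size 4: {S→P, S→U, V→T, W→T}.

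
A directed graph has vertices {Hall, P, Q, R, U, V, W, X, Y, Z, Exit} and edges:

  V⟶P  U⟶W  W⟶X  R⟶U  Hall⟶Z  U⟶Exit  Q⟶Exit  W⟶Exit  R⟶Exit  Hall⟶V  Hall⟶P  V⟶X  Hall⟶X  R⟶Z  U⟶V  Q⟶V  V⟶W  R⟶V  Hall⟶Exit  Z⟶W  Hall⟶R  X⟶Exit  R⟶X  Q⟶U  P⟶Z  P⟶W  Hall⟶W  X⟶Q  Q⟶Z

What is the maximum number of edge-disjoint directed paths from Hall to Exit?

Assign every edge capacity 1; by Menger, the answer equals the max flow.
Path Hall→Exit (+1); total 1.
Path Hall→R→Exit (+1); total 2.
Path Hall→W→Exit (+1); total 3.
Path Hall→X→Exit (+1); total 4.
Path Hall→V→X→Q→Exit (+1); total 5.
No residual Hall→Exit path; max flow = 5.
Certifying cut of size 5: {Hall→Exit, Hall→R, W→Exit, X→Exit, X→Q}.

5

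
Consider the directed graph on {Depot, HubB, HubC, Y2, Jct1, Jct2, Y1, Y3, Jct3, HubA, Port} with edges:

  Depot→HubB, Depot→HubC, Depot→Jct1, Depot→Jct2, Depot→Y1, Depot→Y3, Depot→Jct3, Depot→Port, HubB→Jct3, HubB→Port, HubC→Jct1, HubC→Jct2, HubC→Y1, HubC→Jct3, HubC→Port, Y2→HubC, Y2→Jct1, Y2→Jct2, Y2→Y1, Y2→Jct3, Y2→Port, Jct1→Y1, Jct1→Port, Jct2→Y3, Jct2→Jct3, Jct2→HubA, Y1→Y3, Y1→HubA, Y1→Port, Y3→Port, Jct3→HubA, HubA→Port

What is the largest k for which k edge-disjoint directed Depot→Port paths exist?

7

Assign every edge capacity 1; by Menger, the answer equals the max flow.
Path Depot→Port (+1); total 1.
Path Depot→HubB→Port (+1); total 2.
Path Depot→HubC→Port (+1); total 3.
Path Depot→Jct1→Port (+1); total 4.
Path Depot→Y1→Port (+1); total 5.
Path Depot→Y3→Port (+1); total 6.
Path Depot→Jct2→HubA→Port (+1); total 7.
No residual Depot→Port path; max flow = 7.
Certifying cut of size 7: {Depot→HubB, Depot→HubC, Depot→Jct1, Depot→Port, Depot→Y1, HubA→Port, Y3→Port}.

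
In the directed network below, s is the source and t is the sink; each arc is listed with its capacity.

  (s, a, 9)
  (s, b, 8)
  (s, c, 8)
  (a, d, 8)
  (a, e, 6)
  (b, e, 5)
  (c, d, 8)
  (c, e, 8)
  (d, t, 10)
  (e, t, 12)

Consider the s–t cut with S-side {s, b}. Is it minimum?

Yes — it is a minimum cut (capacity 22).

Given cut capacity: 9 + 8 + 5 = 22.
Augment s→a→d→t: bottleneck 8, flow now 8.
Augment s→a→e→t: bottleneck 1, flow now 9.
Augment s→b→e→t: bottleneck 5, flow now 14.
Augment s→c→d→t: bottleneck 2, flow now 16.
Augment s→c→e→t: bottleneck 6, flow now 22.
No augmenting path remains; maximum flow = 22.
Cut capacity 22 equals the max flow, so it is a minimum cut.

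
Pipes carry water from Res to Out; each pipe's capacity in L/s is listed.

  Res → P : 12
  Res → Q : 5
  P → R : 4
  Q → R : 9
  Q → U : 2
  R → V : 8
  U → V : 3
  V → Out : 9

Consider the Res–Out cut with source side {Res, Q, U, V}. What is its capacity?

30

Edges leaving {Res, Q, U, V}: Res→P (12), Q→R (9), V→Out (9).
Cut capacity = 12 + 9 + 9 = 30.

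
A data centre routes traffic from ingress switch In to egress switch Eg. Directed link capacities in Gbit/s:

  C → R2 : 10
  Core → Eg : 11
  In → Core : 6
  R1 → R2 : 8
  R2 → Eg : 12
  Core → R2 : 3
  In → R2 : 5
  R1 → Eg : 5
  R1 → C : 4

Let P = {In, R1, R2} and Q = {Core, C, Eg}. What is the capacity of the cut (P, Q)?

27

Edges leaving {In, R1, R2}: In→Core (6), R1→C (4), R1→Eg (5), R2→Eg (12).
Cut capacity = 6 + 4 + 5 + 12 = 27.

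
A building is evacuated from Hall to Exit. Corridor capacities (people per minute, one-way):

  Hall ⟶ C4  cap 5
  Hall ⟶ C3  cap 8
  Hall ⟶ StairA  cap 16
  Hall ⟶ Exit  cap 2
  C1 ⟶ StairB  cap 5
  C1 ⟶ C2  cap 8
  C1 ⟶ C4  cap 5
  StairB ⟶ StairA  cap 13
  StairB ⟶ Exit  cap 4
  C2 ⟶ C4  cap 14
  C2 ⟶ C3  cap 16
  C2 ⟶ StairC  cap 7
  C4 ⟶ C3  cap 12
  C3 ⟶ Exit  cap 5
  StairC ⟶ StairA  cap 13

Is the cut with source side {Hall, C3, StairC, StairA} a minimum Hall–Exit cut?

Given cut capacity: 5 + 2 + 5 = 12.
Augment Hall→Exit: bottleneck 2, flow now 2.
Augment Hall→C3→Exit: bottleneck 5, flow now 7.
No augmenting path remains; maximum flow = 7.
In the residual graph, reachable from Hall: {Hall, C4, C3, StairA}.
Min-cut edges: Hall→Exit (2), C3→Exit (5); capacity 2 + 5 = 7.
Cut capacity 12 exceeds the max flow 7, so it is not minimum.

No — its capacity is 12, but the minimum cut has capacity 7.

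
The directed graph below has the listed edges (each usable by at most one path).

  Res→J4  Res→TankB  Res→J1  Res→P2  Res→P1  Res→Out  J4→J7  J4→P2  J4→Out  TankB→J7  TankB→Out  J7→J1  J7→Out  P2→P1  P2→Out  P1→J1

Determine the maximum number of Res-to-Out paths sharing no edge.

Assign every edge capacity 1; by Menger, the answer equals the max flow.
Path Res→Out (+1); total 1.
Path Res→J4→Out (+1); total 2.
Path Res→TankB→Out (+1); total 3.
Path Res→P2→Out (+1); total 4.
No residual Res→Out path; max flow = 4.
Certifying cut of size 4: {Res→J4, Res→Out, Res→P2, Res→TankB}.

4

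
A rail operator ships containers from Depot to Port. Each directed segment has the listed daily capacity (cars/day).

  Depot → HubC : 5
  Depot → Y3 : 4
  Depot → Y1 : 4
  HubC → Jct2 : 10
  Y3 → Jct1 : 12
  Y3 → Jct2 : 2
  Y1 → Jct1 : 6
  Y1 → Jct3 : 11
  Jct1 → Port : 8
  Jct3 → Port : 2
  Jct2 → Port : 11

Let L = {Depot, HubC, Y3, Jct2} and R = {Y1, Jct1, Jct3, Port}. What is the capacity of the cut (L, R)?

27

Edges leaving {Depot, HubC, Y3, Jct2}: Depot→Y1 (4), Y3→Jct1 (12), Jct2→Port (11).
Cut capacity = 4 + 12 + 11 = 27.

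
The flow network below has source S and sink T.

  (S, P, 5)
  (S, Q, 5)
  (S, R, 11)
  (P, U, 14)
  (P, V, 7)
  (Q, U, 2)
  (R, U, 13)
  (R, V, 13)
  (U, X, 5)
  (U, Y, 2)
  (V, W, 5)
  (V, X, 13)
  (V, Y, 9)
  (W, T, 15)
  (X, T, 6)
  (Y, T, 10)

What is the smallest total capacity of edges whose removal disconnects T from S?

18

Augment S→P→U→X→T: bottleneck 5, flow now 5.
Augment S→Q→U→Y→T: bottleneck 2, flow now 7.
Augment S→R→V→W→T: bottleneck 5, flow now 12.
Augment S→R→V→X→T: bottleneck 1, flow now 13.
Augment S→R→V→Y→T: bottleneck 5, flow now 18.
No augmenting path remains; maximum flow = 18.
By max-flow min-cut, the minimum cut capacity equals the max flow.
In the residual graph, reachable from S: {S, Q}.
Min-cut edges: S→P (5), S→R (11), Q→U (2); capacity 5 + 11 + 2 = 18.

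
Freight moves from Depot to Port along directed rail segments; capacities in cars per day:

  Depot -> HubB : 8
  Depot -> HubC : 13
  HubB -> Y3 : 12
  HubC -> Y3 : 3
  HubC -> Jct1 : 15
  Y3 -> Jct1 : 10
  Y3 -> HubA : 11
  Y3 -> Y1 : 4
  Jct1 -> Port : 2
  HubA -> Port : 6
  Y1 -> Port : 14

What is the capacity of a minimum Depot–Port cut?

Augment Depot→HubC→Jct1→Port: bottleneck 2, flow now 2.
Augment Depot→HubB→Y3→HubA→Port: bottleneck 6, flow now 8.
Augment Depot→HubB→Y3→Y1→Port: bottleneck 2, flow now 10.
Augment Depot→HubC→Y3→Y1→Port: bottleneck 2, flow now 12.
No augmenting path remains; maximum flow = 12.
By max-flow min-cut, the minimum cut capacity equals the max flow.
In the residual graph, reachable from Depot: {Depot, HubB, HubC, Y3, Jct1, HubA}.
Min-cut edges: Y3→Y1 (4), Jct1→Port (2), HubA→Port (6); capacity 4 + 2 + 6 = 12.

12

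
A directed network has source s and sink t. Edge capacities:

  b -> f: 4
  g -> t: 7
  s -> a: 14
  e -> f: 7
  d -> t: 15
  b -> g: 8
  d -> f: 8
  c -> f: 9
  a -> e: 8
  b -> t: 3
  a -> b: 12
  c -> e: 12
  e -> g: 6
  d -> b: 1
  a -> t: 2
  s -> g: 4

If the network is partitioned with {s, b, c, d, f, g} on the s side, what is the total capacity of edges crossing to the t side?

51

Edges leaving {s, b, c, d, f, g}: s→a (14), b→t (3), c→e (12), d→t (15), g→t (7).
Cut capacity = 14 + 3 + 12 + 15 + 7 = 51.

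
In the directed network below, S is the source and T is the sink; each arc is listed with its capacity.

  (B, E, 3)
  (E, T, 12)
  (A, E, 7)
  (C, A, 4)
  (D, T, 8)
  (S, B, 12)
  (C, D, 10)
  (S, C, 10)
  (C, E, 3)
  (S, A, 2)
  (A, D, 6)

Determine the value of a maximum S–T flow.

15

Augment S→A→D→T: bottleneck 2, flow now 2.
Augment S→B→E→T: bottleneck 3, flow now 5.
Augment S→C→D→T: bottleneck 6, flow now 11.
Augment S→C→E→T: bottleneck 3, flow now 14.
Augment S→C→A→E→T: bottleneck 1, flow now 15.
No augmenting path remains; maximum flow = 15.
In the residual graph, reachable from S: {S, B}.
Min-cut edges: S→A (2), S→C (10), B→E (3); capacity 2 + 10 + 3 = 15.
This cut is saturated, so no flow can exceed 15.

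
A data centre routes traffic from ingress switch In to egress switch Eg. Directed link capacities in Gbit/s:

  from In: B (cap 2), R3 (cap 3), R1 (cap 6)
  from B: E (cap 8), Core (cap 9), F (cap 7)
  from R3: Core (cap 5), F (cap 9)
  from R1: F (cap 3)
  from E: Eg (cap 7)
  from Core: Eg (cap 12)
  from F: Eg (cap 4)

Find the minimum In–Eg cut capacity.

8

Augment In→B→E→Eg: bottleneck 2, flow now 2.
Augment In→R3→Core→Eg: bottleneck 3, flow now 5.
Augment In→R1→F→Eg: bottleneck 3, flow now 8.
No augmenting path remains; maximum flow = 8.
By max-flow min-cut, the minimum cut capacity equals the max flow.
In the residual graph, reachable from In: {In, R1}.
Min-cut edges: In→B (2), In→R3 (3), R1→F (3); capacity 2 + 3 + 3 = 8.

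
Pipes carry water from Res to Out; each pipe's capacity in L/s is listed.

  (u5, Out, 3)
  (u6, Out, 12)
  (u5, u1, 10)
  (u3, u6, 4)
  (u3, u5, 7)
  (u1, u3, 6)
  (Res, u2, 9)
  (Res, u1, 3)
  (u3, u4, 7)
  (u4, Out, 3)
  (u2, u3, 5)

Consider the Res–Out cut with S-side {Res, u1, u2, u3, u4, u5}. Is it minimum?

No — its capacity is 10, but the minimum cut has capacity 8.

Given cut capacity: 4 + 3 + 3 = 10.
Augment Res→u1→u3→u4→Out: bottleneck 3, flow now 3.
Augment Res→u2→u3→u5→Out: bottleneck 3, flow now 6.
Augment Res→u2→u3→u6→Out: bottleneck 2, flow now 8.
No augmenting path remains; maximum flow = 8.
In the residual graph, reachable from Res: {Res, u2}.
Min-cut edges: Res→u1 (3), u2→u3 (5); capacity 3 + 5 = 8.
Cut capacity 10 exceeds the max flow 8, so it is not minimum.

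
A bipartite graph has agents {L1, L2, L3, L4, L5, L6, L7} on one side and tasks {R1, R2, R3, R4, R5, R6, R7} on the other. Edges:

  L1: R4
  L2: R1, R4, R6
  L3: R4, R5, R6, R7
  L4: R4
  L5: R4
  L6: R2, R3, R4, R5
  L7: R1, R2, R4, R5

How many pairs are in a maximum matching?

Unit-capacity flow: source→left, listed edges, right→sink; max matching = max flow.
Augmenting path L1→R4 (+1); matched 1.
Augmenting path L2→R1 (+1); matched 2.
Augmenting path L3→R5 (+1); matched 3.
Augmenting path L6→R2 (+1); matched 4.
Augmenting path L7→R1→L2→R6 (+1); matched 5.
No augmenting path remains; maximum matching = 5.
König certificate: {L2, L3, L6, L7, R4} is a vertex cover of size 5 (every listed pair touches it), so no matching can be larger.

5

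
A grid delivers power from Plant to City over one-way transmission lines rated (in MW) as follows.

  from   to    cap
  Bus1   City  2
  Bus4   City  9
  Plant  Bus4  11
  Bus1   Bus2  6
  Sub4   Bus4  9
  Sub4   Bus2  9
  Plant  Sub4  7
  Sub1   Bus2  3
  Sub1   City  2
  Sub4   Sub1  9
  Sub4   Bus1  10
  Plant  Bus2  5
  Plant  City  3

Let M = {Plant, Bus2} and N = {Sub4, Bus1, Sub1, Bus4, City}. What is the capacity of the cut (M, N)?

21

Edges leaving {Plant, Bus2}: Plant→Sub4 (7), Plant→Bus4 (11), Plant→City (3).
Cut capacity = 7 + 11 + 3 = 21.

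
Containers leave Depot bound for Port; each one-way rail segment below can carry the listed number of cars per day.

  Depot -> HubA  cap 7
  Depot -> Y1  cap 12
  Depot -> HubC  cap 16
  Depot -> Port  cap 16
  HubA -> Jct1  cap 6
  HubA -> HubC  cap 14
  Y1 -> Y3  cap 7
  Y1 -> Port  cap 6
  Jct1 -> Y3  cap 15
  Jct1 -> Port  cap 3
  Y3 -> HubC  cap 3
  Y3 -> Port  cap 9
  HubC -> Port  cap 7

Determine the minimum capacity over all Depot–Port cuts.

Augment Depot→Port: bottleneck 16, flow now 16.
Augment Depot→Y1→Port: bottleneck 6, flow now 22.
Augment Depot→HubC→Port: bottleneck 7, flow now 29.
Augment Depot→HubA→Jct1→Port: bottleneck 3, flow now 32.
Augment Depot→Y1→Y3→Port: bottleneck 6, flow now 38.
Augment Depot→HubA→Jct1→Y3→Port: bottleneck 3, flow now 41.
No augmenting path remains; maximum flow = 41.
By max-flow min-cut, the minimum cut capacity equals the max flow.
In the residual graph, reachable from Depot: {Depot, HubA, HubC}.
Min-cut edges: Depot→Y1 (12), Depot→Port (16), HubA→Jct1 (6), HubC→Port (7); capacity 12 + 16 + 6 + 7 = 41.

41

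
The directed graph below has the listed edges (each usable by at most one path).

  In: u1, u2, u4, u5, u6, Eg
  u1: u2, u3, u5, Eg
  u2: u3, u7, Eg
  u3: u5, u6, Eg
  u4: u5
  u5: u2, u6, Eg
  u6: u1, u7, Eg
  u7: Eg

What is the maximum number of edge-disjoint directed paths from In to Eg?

6

Assign every edge capacity 1; by Menger, the answer equals the max flow.
Path In→Eg (+1); total 1.
Path In→u1→Eg (+1); total 2.
Path In→u2→Eg (+1); total 3.
Path In→u5→Eg (+1); total 4.
Path In→u6→Eg (+1); total 5.
Path In→u4→u5→u2→u3→Eg (+1); total 6.
No residual In→Eg path; max flow = 6.
Certifying cut of size 6: {In→Eg, In→u1, In→u2, In→u4, In→u5, In→u6}.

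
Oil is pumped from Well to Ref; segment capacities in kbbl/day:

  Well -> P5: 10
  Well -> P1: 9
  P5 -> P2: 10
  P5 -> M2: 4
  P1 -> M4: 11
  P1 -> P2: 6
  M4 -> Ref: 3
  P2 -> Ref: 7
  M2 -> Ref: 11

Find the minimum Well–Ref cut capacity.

Augment Well→P5→P2→Ref: bottleneck 7, flow now 7.
Augment Well→P5→M2→Ref: bottleneck 3, flow now 10.
Augment Well→P1→M4→Ref: bottleneck 3, flow now 13.
Augment Well→P1→P2→P5→M2→Ref: bottleneck 1, flow now 14. (uses reverse residual edge)
No augmenting path remains; maximum flow = 14.
By max-flow min-cut, the minimum cut capacity equals the max flow.
In the residual graph, reachable from Well: {Well, P5, P1, M4, P2}.
Min-cut edges: P5→M2 (4), M4→Ref (3), P2→Ref (7); capacity 4 + 3 + 7 = 14.

14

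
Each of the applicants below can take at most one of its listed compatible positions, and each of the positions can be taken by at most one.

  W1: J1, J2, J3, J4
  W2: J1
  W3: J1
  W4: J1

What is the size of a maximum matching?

2

Unit-capacity flow: source→left, listed edges, right→sink; max matching = max flow.
Augmenting path W1→J1 (+1); matched 1.
Augmenting path W2→J1→W1→J2 (+1); matched 2.
No augmenting path remains; maximum matching = 2.
König certificate: {W1, J1} is a vertex cover of size 2 (every listed pair touches it), so no matching can be larger.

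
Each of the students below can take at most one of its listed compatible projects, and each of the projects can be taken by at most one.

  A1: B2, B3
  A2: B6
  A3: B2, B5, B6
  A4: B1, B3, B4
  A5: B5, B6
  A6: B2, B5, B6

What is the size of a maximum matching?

Unit-capacity flow: source→left, listed edges, right→sink; max matching = max flow.
Augmenting path A1→B2 (+1); matched 1.
Augmenting path A2→B6 (+1); matched 2.
Augmenting path A3→B5 (+1); matched 3.
Augmenting path A4→B1 (+1); matched 4.
Augmenting path A6→B2→A1→B3 (+1); matched 5.
No augmenting path remains; maximum matching = 5.
König certificate: {A1, A4, B2, B5, B6} is a vertex cover of size 5 (every listed pair touches it), so no matching can be larger.

5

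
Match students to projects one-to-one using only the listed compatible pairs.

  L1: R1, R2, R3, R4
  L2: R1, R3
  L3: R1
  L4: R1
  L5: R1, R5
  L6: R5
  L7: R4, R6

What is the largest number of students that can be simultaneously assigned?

5

Unit-capacity flow: source→left, listed edges, right→sink; max matching = max flow.
Augmenting path L1→R1 (+1); matched 1.
Augmenting path L2→R3 (+1); matched 2.
Augmenting path L5→R5 (+1); matched 3.
Augmenting path L7→R4 (+1); matched 4.
Augmenting path L3→R1→L1→R2 (+1); matched 5.
No augmenting path remains; maximum matching = 5.
König certificate: {L1, L2, L7, R1, R5} is a vertex cover of size 5 (every listed pair touches it), so no matching can be larger.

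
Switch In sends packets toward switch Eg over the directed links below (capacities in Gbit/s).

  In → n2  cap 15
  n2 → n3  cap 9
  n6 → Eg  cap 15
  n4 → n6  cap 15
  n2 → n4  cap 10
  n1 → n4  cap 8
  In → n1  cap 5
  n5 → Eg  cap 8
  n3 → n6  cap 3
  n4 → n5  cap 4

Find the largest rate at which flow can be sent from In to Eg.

Augment In→n1→n4→n5→Eg: bottleneck 4, flow now 4.
Augment In→n1→n4→n6→Eg: bottleneck 1, flow now 5.
Augment In→n2→n3→n6→Eg: bottleneck 3, flow now 8.
Augment In→n2→n4→n6→Eg: bottleneck 10, flow now 18.
No augmenting path remains; maximum flow = 18.
In the residual graph, reachable from In: {In, n2, n3}.
Min-cut edges: In→n1 (5), n2→n4 (10), n3→n6 (3); capacity 5 + 10 + 3 = 18.
This cut is saturated, so no flow can exceed 18.

18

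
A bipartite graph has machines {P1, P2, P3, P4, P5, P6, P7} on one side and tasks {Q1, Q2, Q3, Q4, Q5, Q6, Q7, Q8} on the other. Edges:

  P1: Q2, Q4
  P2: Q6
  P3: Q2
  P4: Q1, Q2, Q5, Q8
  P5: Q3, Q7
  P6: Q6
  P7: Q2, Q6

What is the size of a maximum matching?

5

Unit-capacity flow: source→left, listed edges, right→sink; max matching = max flow.
Augmenting path P1→Q2 (+1); matched 1.
Augmenting path P2→Q6 (+1); matched 2.
Augmenting path P4→Q1 (+1); matched 3.
Augmenting path P5→Q3 (+1); matched 4.
Augmenting path P3→Q2→P1→Q4 (+1); matched 5.
No augmenting path remains; maximum matching = 5.
König certificate: {P1, P4, P5, Q2, Q6} is a vertex cover of size 5 (every listed pair touches it), so no matching can be larger.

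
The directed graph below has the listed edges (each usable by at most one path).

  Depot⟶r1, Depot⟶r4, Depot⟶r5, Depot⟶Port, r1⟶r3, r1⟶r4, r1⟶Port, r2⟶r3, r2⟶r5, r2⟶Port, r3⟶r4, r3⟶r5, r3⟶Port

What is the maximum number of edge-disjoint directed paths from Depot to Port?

2

Assign every edge capacity 1; by Menger, the answer equals the max flow.
Path Depot→Port (+1); total 1.
Path Depot→r1→Port (+1); total 2.
No residual Depot→Port path; max flow = 2.
Certifying cut of size 2: {Depot→Port, Depot→r1}.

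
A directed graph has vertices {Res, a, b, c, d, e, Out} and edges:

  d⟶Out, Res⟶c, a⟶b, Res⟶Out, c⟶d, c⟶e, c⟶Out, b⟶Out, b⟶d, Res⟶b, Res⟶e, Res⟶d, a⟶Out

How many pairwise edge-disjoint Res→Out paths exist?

Assign every edge capacity 1; by Menger, the answer equals the max flow.
Path Res→Out (+1); total 1.
Path Res→b→Out (+1); total 2.
Path Res→c→Out (+1); total 3.
Path Res→d→Out (+1); total 4.
No residual Res→Out path; max flow = 4.
Certifying cut of size 4: {Res→Out, Res→b, Res→c, Res→d}.

4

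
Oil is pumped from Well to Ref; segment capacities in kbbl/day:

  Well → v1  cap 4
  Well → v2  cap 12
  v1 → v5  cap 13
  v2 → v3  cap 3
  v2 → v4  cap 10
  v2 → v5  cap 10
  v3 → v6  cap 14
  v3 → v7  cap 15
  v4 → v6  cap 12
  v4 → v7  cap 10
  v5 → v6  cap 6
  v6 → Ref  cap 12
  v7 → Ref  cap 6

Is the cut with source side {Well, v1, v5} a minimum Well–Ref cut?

No — its capacity is 18, but the minimum cut has capacity 16.

Given cut capacity: 12 + 6 = 18.
Augment Well→v1→v5→v6→Ref: bottleneck 4, flow now 4.
Augment Well→v2→v3→v6→Ref: bottleneck 3, flow now 7.
Augment Well→v2→v4→v6→Ref: bottleneck 5, flow now 12.
Augment Well→v2→v4→v7→Ref: bottleneck 4, flow now 16.
No augmenting path remains; maximum flow = 16.
In the residual graph, reachable from Well: {Well}.
Min-cut edges: Well→v1 (4), Well→v2 (12); capacity 4 + 12 = 16.
Cut capacity 18 exceeds the max flow 16, so it is not minimum.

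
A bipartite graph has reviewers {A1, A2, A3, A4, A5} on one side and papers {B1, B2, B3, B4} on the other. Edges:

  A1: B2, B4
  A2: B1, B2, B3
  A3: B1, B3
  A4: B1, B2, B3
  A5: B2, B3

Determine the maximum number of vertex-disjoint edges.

Unit-capacity flow: source→left, listed edges, right→sink; max matching = max flow.
Augmenting path A1→B2 (+1); matched 1.
Augmenting path A2→B1 (+1); matched 2.
Augmenting path A3→B3 (+1); matched 3.
Augmenting path A4→B2→A1→B4 (+1); matched 4.
No augmenting path remains; maximum matching = 4.
König certificate: {A1, B1, B2, B3} is a vertex cover of size 4 (every listed pair touches it), so no matching can be larger.

4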